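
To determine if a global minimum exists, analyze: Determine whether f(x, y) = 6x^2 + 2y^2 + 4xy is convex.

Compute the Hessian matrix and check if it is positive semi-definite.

f(x,y) = 6x^2 + 2y^2 + 4xy
Hessian H = [[12, 4], [4, 4]]
trace(H) = 16, det(H) = 32
Eigenvalues: (16 +/- sqrt(128)) / 2 = 13.66, 2.343
Since both eigenvalues > 0, f is convex.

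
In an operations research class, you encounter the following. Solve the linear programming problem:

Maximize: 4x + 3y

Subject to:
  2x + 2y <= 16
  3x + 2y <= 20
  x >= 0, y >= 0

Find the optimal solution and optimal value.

Feasible vertices: (0, 0), (0, 8), (4, 4), (20/3, 0)
Objective 4x + 3y at each:
  (0, 0): 0
  (0, 8): 24
  (4, 4): 28
  (20/3, 0): 80/3
Maximum is 28 at (4, 4).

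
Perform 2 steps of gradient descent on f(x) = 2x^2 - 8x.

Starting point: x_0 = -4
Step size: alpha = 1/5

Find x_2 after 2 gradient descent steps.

f(x) = 2x^2 - 8x, f'(x) = 4x + (-8)
Step 1: f'(-4) = -24, x_1 = -4 - 1/5 * -24 = 4/5
Step 2: f'(4/5) = -24/5, x_2 = 4/5 - 1/5 * -24/5 = 44/25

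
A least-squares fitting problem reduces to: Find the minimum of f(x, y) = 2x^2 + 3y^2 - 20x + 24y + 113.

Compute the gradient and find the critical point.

f(x,y) = 2x^2 + 3y^2 - 20x + 24y + 113
df/dx = 4x + (-20) = 0  =>  x = 5
df/dy = 6y + (24) = 0  =>  y = -4
f(5, -4) = 2*(5)^2 + 3*(-4)^2 + -20*(5) + 24*(-4) + 113 = 15
Hessian is diagonal with entries 4, 6 > 0, so this is a minimum.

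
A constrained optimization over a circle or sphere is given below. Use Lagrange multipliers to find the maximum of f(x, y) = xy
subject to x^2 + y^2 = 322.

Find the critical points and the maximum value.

Lagrange conditions: y = 2*lambda*x and x = 2*lambda*y
If x = 0 then y = 0, violating the constraint, so x, y != 0.
Dividing: y/x = x/y => x^2 = y^2 => y = x or y = -x
Constraint: 2x^2 = 322 => x^2 = 161 => x = +/-sqrt(161)
Critical points: (sqrt(161), sqrt(161)), (-sqrt(161), -sqrt(161)), (sqrt(161), -sqrt(161)), (-sqrt(161), sqrt(161))
  y = x:  xy = x^2 = 161  at (sqrt(161), sqrt(161)) and (-sqrt(161), -sqrt(161))
  y = -x: xy = -x^2 = -161 at (sqrt(161), -sqrt(161)) and (-sqrt(161), sqrt(161))
Maximum xy = 161 at (sqrt(161), sqrt(161)) and (-sqrt(161), -sqrt(161))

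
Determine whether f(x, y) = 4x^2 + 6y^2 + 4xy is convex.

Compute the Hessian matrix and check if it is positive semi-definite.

f(x,y) = 4x^2 + 6y^2 + 4xy
Hessian H = [[8, 4], [4, 12]]
trace(H) = 20, det(H) = 80
Eigenvalues: (20 +/- sqrt(80)) / 2 = 14.47, 5.528
Since both eigenvalues > 0, f is convex.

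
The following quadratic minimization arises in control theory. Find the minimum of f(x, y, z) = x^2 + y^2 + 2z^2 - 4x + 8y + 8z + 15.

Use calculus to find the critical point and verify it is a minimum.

f(x,y,z) = x^2 + y^2 + 2z^2 - 4x + 8y + 8z + 15
df/dx = 2x + (-4) = 0 => x = 2
df/dy = 2y + (8) = 0 => y = -4
df/dz = 4z + (8) = 0 => z = -2
f(2,-4,-2) = 1*(2)^2 + 1*(-4)^2 + 2*(-2)^2 + -4*(2) + 8*(-4) + 8*(-2) + 15 = -13
Hessian is diagonal with entries 2, 2, 4 > 0, confirmed minimum.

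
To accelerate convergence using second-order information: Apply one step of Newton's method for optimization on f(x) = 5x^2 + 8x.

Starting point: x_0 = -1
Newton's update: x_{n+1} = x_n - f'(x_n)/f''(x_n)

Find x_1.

f(x) = 5x^2 + 8x
f'(x) = 10x + (8), f''(x) = 10
Newton step: x_1 = x_0 - f'(x_0)/f''(x_0)
f'(-1) = -2
x_1 = -1 - -2/10 = -4/5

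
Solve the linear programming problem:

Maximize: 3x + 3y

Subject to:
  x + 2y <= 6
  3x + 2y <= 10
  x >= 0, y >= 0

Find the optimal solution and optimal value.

Feasible vertices: (0, 0), (0, 3), (2, 2), (10/3, 0)
Objective 3x + 3y at each:
  (0, 0): 0
  (0, 3): 9
  (2, 2): 12
  (10/3, 0): 10
Maximum is 12 at (2, 2).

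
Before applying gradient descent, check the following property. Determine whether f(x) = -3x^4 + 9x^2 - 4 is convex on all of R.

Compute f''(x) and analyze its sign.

f(x) = -3x^4 + 9x^2 - 4
f'(x) = -12x^3 + 18x
f''(x) = -36x^2 + 18
f''(x) = -36x^2 + 18 -> -inf as |x| -> inf
Therefore, f is not globally convex on R.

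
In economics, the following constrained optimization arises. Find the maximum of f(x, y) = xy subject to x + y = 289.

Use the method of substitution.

Substitute y = 289 - x into f(x,y) = xy:
g(x) = x(289 - x) = 289x - x^2
g'(x) = 289 - 2x = 0  =>  x = 289/2
y = 289 - 289/2 = 289/2
Maximum value = (289/2) * (289/2) = 83521/4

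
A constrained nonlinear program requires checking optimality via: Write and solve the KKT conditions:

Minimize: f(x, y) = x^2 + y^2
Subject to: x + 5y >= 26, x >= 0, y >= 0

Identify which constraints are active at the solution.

KKT conditions for min x^2 + y^2 s.t. 1x + 5y >= 26, x >= 0, y >= 0:
Stationarity: 2x = mu*1 + mu_x, 2y = mu*5 + mu_y, with mu, mu_x, mu_y >= 0
Complementary slackness: mu*(x + 5y - 26) = 0, mu_x*x = 0, mu_y*y = 0
(0, 0) is infeasible (1*0 + 5*0 < 26), so if mu = 0 stationarity would force x = mu_x/2 >= 0, y = mu_y/2 >= 0 with mu_x*x = mu_y*y = 0, i.e. x = y = 0: contradiction. Hence mu > 0 and x + 5y = 26 is active.
Try x > 0, y > 0 (so mu_x = mu_y = 0): x = 1*mu/2, y = 5*mu/2
Substitute: 1*(1*mu/2) + 5*(5*mu/2) = 26
  mu*26/2 = 26 => mu = 2
x* = 1 > 0, y* = 5 > 0, consistent with mu_x = mu_y = 0.
f is convex and the constraints are linear, so this KKT point is the global minimum.
f* = 26
Active constraints: x + 5y >= 26 (holds with equality, mu = 2 > 0); x >= 0 and y >= 0 are inactive (mu_x = mu_y = 0).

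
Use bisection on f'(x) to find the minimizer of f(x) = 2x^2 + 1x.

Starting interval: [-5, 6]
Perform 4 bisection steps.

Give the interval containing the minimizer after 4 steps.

Finding critical point of f(x) = 2x^2 + 1x using bisection on f'(x) = 4x + 1.
f'(x) = 0 when x = -1/4.
Starting interval: [-5, 6]
Step 1: mid = 1/2, f'(mid) = 3, new interval = [-5, 1/2]
Step 2: mid = -9/4, f'(mid) = -8, new interval = [-9/4, 1/2]
Step 3: mid = -7/8, f'(mid) = -5/2, new interval = [-7/8, 1/2]
Step 4: mid = -3/16, f'(mid) = 1/4, new interval = [-7/8, -3/16]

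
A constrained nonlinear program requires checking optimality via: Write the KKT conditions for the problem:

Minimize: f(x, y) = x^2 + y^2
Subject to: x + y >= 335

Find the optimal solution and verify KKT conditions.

KKT conditions for min x^2 + y^2 s.t. x + y >= 335:
Stationarity: 2x = mu, 2y = mu
So x = y = mu/2.
Complementary slackness: mu*(x + y - 335) = 0
Primal feasibility: x + y >= 335; dual feasibility: mu >= 0
If mu = 0 then x = y = 0, but 0 + 0 < 335 is infeasible, so the constraint is active.
Constraint active: x + y = 2*(mu/2) = 335 => mu = 335
x = y = 335/2, f = 112225/2
Verify: stationarity 2*(335/2) = 335 = mu; primal 335/2 + 335/2 = 335 >= 335; dual mu = 335 >= 0; complementary slackness 335*(335 - 335) = 0. All KKT conditions hold.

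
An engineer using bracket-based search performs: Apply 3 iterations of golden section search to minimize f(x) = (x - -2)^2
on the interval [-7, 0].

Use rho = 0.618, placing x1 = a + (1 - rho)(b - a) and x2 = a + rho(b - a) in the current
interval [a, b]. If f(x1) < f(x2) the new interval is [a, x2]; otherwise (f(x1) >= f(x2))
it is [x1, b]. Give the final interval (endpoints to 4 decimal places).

Golden section search for min of f(x) = (x - -2)^2 on [-7, 0].
Each step: x1 = a + (1 - rho)(b - a), x2 = a + rho(b - a); if f(x1) < f(x2) keep [a, x2], otherwise keep [x1, b].
Step 1: [-7.0000, 0.0000], x1=-4.3260 (f=5.4103), x2=-2.6740 (f=0.4543); f(x1) > f(x2) => keep [-4.3260, 0.0000]
Step 2: [-4.3260, 0.0000], x1=-2.6735 (f=0.4536), x2=-1.6525 (f=0.1207); f(x1) > f(x2) => keep [-2.6735, 0.0000]
Step 3: [-2.6735, 0.0000], x1=-1.6522 (f=0.1210), x2=-1.0213 (f=0.9579); f(x1) < f(x2) => keep [-2.6735, -1.0213]
Final interval: [-2.6735, -1.0213]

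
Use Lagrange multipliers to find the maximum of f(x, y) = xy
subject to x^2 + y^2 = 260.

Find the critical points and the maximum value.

Lagrange conditions: y = 2*lambda*x and x = 2*lambda*y
If x = 0 then y = 0, violating the constraint, so x, y != 0.
Dividing: y/x = x/y => x^2 = y^2 => y = x or y = -x
Constraint: 2x^2 = 260 => x^2 = 130 => x = +/-sqrt(130)
Critical points: (sqrt(130), sqrt(130)), (-sqrt(130), -sqrt(130)), (sqrt(130), -sqrt(130)), (-sqrt(130), sqrt(130))
  y = x:  xy = x^2 = 130  at (sqrt(130), sqrt(130)) and (-sqrt(130), -sqrt(130))
  y = -x: xy = -x^2 = -130 at (sqrt(130), -sqrt(130)) and (-sqrt(130), sqrt(130))
Maximum xy = 130 at (sqrt(130), sqrt(130)) and (-sqrt(130), -sqrt(130))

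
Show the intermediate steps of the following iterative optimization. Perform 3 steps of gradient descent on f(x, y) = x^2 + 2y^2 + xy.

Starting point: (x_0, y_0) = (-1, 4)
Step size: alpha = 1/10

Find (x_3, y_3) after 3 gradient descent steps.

f(x,y) = x^2 + 2y^2 + xy
grad_x = 2x + 1y, grad_y = 4y + 1x
Step 1: grad = (2, 15), (-6/5, 5/2)
Step 2: grad = (1/10, 44/5), (-121/100, 81/50)
Step 3: grad = (-4/5, 527/100), (-113/100, 1093/1000)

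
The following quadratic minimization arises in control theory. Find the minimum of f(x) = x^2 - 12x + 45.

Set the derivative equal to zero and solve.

f(x) = x^2 - 12x + 45
f'(x) = 2x + (-12) = 0
x = 12/2 = 6
f(6) = 9
Since f''(x) = 2 > 0, this is a minimum.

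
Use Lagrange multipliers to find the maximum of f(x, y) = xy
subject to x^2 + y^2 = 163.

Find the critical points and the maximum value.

Lagrange conditions: y = 2*lambda*x and x = 2*lambda*y
If x = 0 then y = 0, violating the constraint, so x, y != 0.
Dividing: y/x = x/y => x^2 = y^2 => y = x or y = -x
Constraint: 2x^2 = 163 => x^2 = 163/2 => x = +/-sqrt(163/2)
Critical points: (sqrt(163/2), sqrt(163/2)), (-sqrt(163/2), -sqrt(163/2)), (sqrt(163/2), -sqrt(163/2)), (-sqrt(163/2), sqrt(163/2))
  y = x:  xy = x^2 = 163/2  at (sqrt(163/2), sqrt(163/2)) and (-sqrt(163/2), -sqrt(163/2))
  y = -x: xy = -x^2 = -163/2 at (sqrt(163/2), -sqrt(163/2)) and (-sqrt(163/2), sqrt(163/2))
Maximum xy = 163/2 at (sqrt(163/2), sqrt(163/2)) and (-sqrt(163/2), -sqrt(163/2))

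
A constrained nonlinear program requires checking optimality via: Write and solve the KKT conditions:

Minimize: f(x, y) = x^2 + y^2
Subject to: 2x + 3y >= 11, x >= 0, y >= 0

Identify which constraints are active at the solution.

KKT conditions for min x^2 + y^2 s.t. 2x + 3y >= 11, x >= 0, y >= 0:
Stationarity: 2x = mu*2 + mu_x, 2y = mu*3 + mu_y, with mu, mu_x, mu_y >= 0
Complementary slackness: mu*(2x + 3y - 11) = 0, mu_x*x = 0, mu_y*y = 0
(0, 0) is infeasible (2*0 + 3*0 < 11), so if mu = 0 stationarity would force x = mu_x/2 >= 0, y = mu_y/2 >= 0 with mu_x*x = mu_y*y = 0, i.e. x = y = 0: contradiction. Hence mu > 0 and 2x + 3y = 11 is active.
Try x > 0, y > 0 (so mu_x = mu_y = 0): x = 2*mu/2, y = 3*mu/2
Substitute: 2*(2*mu/2) + 3*(3*mu/2) = 11
  mu*13/2 = 11 => mu = 22/13
x* = 22/13 > 0, y* = 33/13 > 0, consistent with mu_x = mu_y = 0.
f is convex and the constraints are linear, so this KKT point is the global minimum.
f* = 121/13
Active constraints: 2x + 3y >= 11 (holds with equality, mu = 22/13 > 0); x >= 0 and y >= 0 are inactive (mu_x = mu_y = 0).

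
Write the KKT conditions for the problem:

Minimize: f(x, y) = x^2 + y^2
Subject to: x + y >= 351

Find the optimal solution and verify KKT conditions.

KKT conditions for min x^2 + y^2 s.t. x + y >= 351:
Stationarity: 2x = mu, 2y = mu
So x = y = mu/2.
Complementary slackness: mu*(x + y - 351) = 0
Primal feasibility: x + y >= 351; dual feasibility: mu >= 0
If mu = 0 then x = y = 0, but 0 + 0 < 351 is infeasible, so the constraint is active.
Constraint active: x + y = 2*(mu/2) = 351 => mu = 351
x = y = 351/2, f = 123201/2
Verify: stationarity 2*(351/2) = 351 = mu; primal 351/2 + 351/2 = 351 >= 351; dual mu = 351 >= 0; complementary slackness 351*(351 - 351) = 0. All KKT conditions hold.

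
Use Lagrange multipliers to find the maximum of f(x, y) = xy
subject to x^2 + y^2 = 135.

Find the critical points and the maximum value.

Lagrange conditions: y = 2*lambda*x and x = 2*lambda*y
If x = 0 then y = 0, violating the constraint, so x, y != 0.
Dividing: y/x = x/y => x^2 = y^2 => y = x or y = -x
Constraint: 2x^2 = 135 => x^2 = 135/2 => x = +/-sqrt(135/2)
Critical points: (sqrt(135/2), sqrt(135/2)), (-sqrt(135/2), -sqrt(135/2)), (sqrt(135/2), -sqrt(135/2)), (-sqrt(135/2), sqrt(135/2))
  y = x:  xy = x^2 = 135/2  at (sqrt(135/2), sqrt(135/2)) and (-sqrt(135/2), -sqrt(135/2))
  y = -x: xy = -x^2 = -135/2 at (sqrt(135/2), -sqrt(135/2)) and (-sqrt(135/2), sqrt(135/2))
Maximum xy = 135/2 at (sqrt(135/2), sqrt(135/2)) and (-sqrt(135/2), -sqrt(135/2))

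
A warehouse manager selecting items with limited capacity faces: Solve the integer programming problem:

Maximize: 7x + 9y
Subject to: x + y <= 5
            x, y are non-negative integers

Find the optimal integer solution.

Objective: 7x + 9y, constraint: x + y <= 5
Coefficient of y is 9 > coefficient of x is 7, so allocate the entire budget to y.
Optimal: x = 0, y = 5, value = 45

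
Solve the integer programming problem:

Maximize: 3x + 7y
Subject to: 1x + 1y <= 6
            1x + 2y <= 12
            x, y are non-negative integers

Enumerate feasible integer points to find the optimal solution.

Constraint 1: 1x + 1y <= 6
Constraint 2: 1x + 2y <= 12
Feasible x range (need y >= 0): 0 <= x <= min(6/1, 12/1) => x in {0, ..., 6}.
Enumerate feasible integer points row by row (the coefficient of y is 7 > 0, so for each x the largest feasible y gives the best value):
  x = 0: y <= min((6 - 1*0)/1, (12 - 1*0)/2) => y in {0, ..., 6}; best 3*0 + 7*6 = 42
  x = 1: y <= min((6 - 1*1)/1, (12 - 1*1)/2) => y in {0, ..., 5}; best 3*1 + 7*5 = 38
  x = 2: y <= min((6 - 1*2)/1, (12 - 1*2)/2) => y in {0, ..., 4}; best 3*2 + 7*4 = 34
  x = 3: y <= min((6 - 1*3)/1, (12 - 1*3)/2) => y in {0, ..., 3}; best 3*3 + 7*3 = 30
  x = 4: y <= min((6 - 1*4)/1, (12 - 1*4)/2) => y in {0, ..., 2}; best 3*4 + 7*2 = 26
  x = 5: y <= min((6 - 1*5)/1, (12 - 1*5)/2) => y in {0, ..., 1}; best 3*5 + 7*1 = 22
  x = 6: y <= min((6 - 1*6)/1, (12 - 1*6)/2) => y in {0}; best 3*6 + 7*0 = 18
The maximum 3x + 7y = 42 is achieved at x = 0, y = 6.
Check: 1*0 + 1*6 = 6 <= 6 and 1*0 + 2*6 = 12 <= 12.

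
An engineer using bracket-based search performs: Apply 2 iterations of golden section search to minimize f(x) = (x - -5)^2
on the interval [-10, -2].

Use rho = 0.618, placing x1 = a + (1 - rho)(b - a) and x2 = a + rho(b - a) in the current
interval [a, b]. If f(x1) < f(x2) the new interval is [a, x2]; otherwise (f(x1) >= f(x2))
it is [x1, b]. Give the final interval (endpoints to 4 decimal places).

Golden section search for min of f(x) = (x - -5)^2 on [-10, -2].
Each step: x1 = a + (1 - rho)(b - a), x2 = a + rho(b - a); if f(x1) < f(x2) keep [a, x2], otherwise keep [x1, b].
Step 1: [-10.0000, -2.0000], x1=-6.9440 (f=3.7791), x2=-5.0560 (f=0.0031); f(x1) > f(x2) => keep [-6.9440, -2.0000]
Step 2: [-6.9440, -2.0000], x1=-5.0554 (f=0.0031), x2=-3.8886 (f=1.2352); f(x1) < f(x2) => keep [-6.9440, -3.8886]
Final interval: [-6.9440, -3.8886]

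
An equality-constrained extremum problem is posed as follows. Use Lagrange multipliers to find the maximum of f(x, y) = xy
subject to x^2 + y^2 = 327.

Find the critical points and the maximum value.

Lagrange conditions: y = 2*lambda*x and x = 2*lambda*y
If x = 0 then y = 0, violating the constraint, so x, y != 0.
Dividing: y/x = x/y => x^2 = y^2 => y = x or y = -x
Constraint: 2x^2 = 327 => x^2 = 327/2 => x = +/-sqrt(327/2)
Critical points: (sqrt(327/2), sqrt(327/2)), (-sqrt(327/2), -sqrt(327/2)), (sqrt(327/2), -sqrt(327/2)), (-sqrt(327/2), sqrt(327/2))
  y = x:  xy = x^2 = 327/2  at (sqrt(327/2), sqrt(327/2)) and (-sqrt(327/2), -sqrt(327/2))
  y = -x: xy = -x^2 = -327/2 at (sqrt(327/2), -sqrt(327/2)) and (-sqrt(327/2), sqrt(327/2))
Maximum xy = 327/2 at (sqrt(327/2), sqrt(327/2)) and (-sqrt(327/2), -sqrt(327/2))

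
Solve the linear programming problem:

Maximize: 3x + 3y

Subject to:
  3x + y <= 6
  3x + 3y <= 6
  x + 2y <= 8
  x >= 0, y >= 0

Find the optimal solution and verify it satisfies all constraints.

Feasible vertices: (0, 0), (0, 2), (2, 0)
Objective 3x + 3y at each vertex:
  (0, 0): 0
  (0, 2): 6
  (2, 0): 6
Maximum is 6 at (0, 2).
Verify constraints at (x, y) = (0, 2):
  3*0 + 1*2 = 2 <= 6
  3*0 + 3*2 = 6 <= 6 (active)
  1*0 + 2*2 = 4 <= 8
  x = 0 >= 0, y = 2 >= 0. All constraints satisfied.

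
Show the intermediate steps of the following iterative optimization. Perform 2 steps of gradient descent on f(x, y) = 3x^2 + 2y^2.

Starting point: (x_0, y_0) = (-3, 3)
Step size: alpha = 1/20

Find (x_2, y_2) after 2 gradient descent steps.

f(x,y) = 3x^2 + 2y^2
grad_x = 6x + 0y, grad_y = 4y + 0x
Step 1: grad = (-18, 12), (-21/10, 12/5)
Step 2: grad = (-63/5, 48/5), (-147/100, 48/25)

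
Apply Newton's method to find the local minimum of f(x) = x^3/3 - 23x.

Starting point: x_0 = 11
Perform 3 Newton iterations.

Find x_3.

f(x) = x^3/3 - 23x
f'(x) = x^2 - 23, f''(x) = 2x
Newton update: x_{n+1} = x_n - (x_n^2 - 23)/(2*x_n)
Step 1: x_0 = 11, f'=98, f''=22, x_1 = 72/11
Step 2: x_1 = 72/11, f'=2401/121, f''=144/11, x_2 = 7967/1584
Step 3: x_2 = 7967/1584, f'=5764801/2509056, f''=7967/792, x_3 = 121181377/25239456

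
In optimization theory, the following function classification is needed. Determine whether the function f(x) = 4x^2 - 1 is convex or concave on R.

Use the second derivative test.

f(x) = 4x^2 - 1
f'(x) = 8x + 0
f''(x) = 8
Since f''(x) = 8 > 0 for all x, f is convex on R.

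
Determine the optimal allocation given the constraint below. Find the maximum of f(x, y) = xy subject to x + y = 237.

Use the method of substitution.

Substitute y = 237 - x into f(x,y) = xy:
g(x) = x(237 - x) = 237x - x^2
g'(x) = 237 - 2x = 0  =>  x = 237/2
y = 237 - 237/2 = 237/2
Maximum value = (237/2) * (237/2) = 56169/4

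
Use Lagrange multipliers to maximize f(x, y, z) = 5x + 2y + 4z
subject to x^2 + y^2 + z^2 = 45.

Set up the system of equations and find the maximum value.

Lagrange conditions: 5 = 2*lambda*x, 2 = 2*lambda*y, 4 = 2*lambda*z
So x:5 = y:2 = z:4, i.e. x = 5t, y = 2t, z = 4t
Constraint: t^2*(5^2 + 2^2 + 4^2) = 45
  t^2 * 45 = 45  =>  t = sqrt(1)
Maximum = 5*5t + 2*2t + 4*4t = 45*sqrt(1) = 45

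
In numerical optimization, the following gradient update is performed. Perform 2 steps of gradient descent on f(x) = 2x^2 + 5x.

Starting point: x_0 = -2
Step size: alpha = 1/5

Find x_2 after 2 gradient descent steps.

f(x) = 2x^2 + 5x, f'(x) = 4x + (5)
Step 1: f'(-2) = -3, x_1 = -2 - 1/5 * -3 = -7/5
Step 2: f'(-7/5) = -3/5, x_2 = -7/5 - 1/5 * -3/5 = -32/25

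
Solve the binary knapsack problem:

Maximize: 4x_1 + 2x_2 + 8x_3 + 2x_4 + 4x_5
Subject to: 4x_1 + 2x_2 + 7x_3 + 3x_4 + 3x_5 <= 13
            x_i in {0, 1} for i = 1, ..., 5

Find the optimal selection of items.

Items: item 1 (v=4, w=4), item 2 (v=2, w=2), item 3 (v=8, w=7), item 4 (v=2, w=3), item 5 (v=4, w=3)
Capacity: 13
Checking all 32 subsets (w = total weight, v = total value):
  {}: w = 0, v = 0
  {1}: w = 4, v = 4
  {2}: w = 2, v = 2
  {3}: w = 7, v = 8
  {4}: w = 3, v = 2
  {5}: w = 3, v = 4
  {1, 2}: w = 6, v = 6
  {1, 3}: w = 11, v = 12
  {1, 4}: w = 7, v = 6
  {1, 5}: w = 7, v = 8
  {2, 3}: w = 9, v = 10
  {2, 4}: w = 5, v = 4
  {2, 5}: w = 5, v = 6
  {3, 4}: w = 10, v = 10
  {3, 5}: w = 10, v = 12
  {4, 5}: w = 6, v = 6
  {1, 2, 3}: w = 13, v = 14
  {1, 2, 4}: w = 9, v = 8
  {1, 2, 5}: w = 9, v = 10
  {1, 3, 4}: w = 14 > 13, infeasible
  {1, 3, 5}: w = 14 > 13, infeasible
  {1, 4, 5}: w = 10, v = 10
  {2, 3, 4}: w = 12, v = 12
  {2, 3, 5}: w = 12, v = 14
  {2, 4, 5}: w = 8, v = 8
  {3, 4, 5}: w = 13, v = 14
  {1, 2, 3, 4}: w = 16 > 13, infeasible
  {1, 2, 3, 5}: w = 16 > 13, infeasible
  {1, 2, 4, 5}: w = 12, v = 12
  {1, 3, 4, 5}: w = 17 > 13, infeasible
  {2, 3, 4, 5}: w = 15 > 13, infeasible
  {1, 2, 3, 4, 5}: w = 19 > 13, infeasible
Best feasible subset: items [1, 2, 3]
(The same value 14 is also attained by {2, 3, 5}, {3, 4, 5}.)
Total weight: 13 <= 13, total value: 14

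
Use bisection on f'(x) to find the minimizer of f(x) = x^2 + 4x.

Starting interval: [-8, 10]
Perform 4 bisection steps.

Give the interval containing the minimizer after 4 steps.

Finding critical point of f(x) = x^2 + 4x using bisection on f'(x) = 2x + 4.
f'(x) = 0 when x = -2.
Starting interval: [-8, 10]
Step 1: mid = 1, f'(mid) = 6, new interval = [-8, 1]
Step 2: mid = -7/2, f'(mid) = -3, new interval = [-7/2, 1]
Step 3: mid = -5/4, f'(mid) = 3/2, new interval = [-7/2, -5/4]
Step 4: mid = -19/8, f'(mid) = -3/4, new interval = [-19/8, -5/4]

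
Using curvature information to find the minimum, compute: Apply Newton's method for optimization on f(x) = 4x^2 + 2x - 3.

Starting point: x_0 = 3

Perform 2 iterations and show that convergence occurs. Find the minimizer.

f(x) = 4x^2 + 2x - 3, f'(x) = 8x + (2), f''(x) = 8
Step 1: f'(3) = 26, x_1 = 3 - 26/8 = -1/4
Step 2: f'(-1/4) = 0, x_2 = -1/4 (converged)
Newton's method converges in 1 step for quadratics.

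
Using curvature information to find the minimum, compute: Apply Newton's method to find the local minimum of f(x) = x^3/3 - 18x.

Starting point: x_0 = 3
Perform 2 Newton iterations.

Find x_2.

f(x) = x^3/3 - 18x
f'(x) = x^2 - 18, f''(x) = 2x
Newton update: x_{n+1} = x_n - (x_n^2 - 18)/(2*x_n)
Step 1: x_0 = 3, f'=-9, f''=6, x_1 = 9/2
Step 2: x_1 = 9/2, f'=9/4, f''=9, x_2 = 17/4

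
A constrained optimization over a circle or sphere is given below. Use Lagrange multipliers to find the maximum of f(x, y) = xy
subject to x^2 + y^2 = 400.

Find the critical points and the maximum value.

Lagrange conditions: y = 2*lambda*x and x = 2*lambda*y
If x = 0 then y = 0, violating the constraint, so x, y != 0.
Dividing: y/x = x/y => x^2 = y^2 => y = x or y = -x
Constraint: 2x^2 = 400 => x^2 = 200 => x = +/-sqrt(200)
Critical points: (sqrt(200), sqrt(200)), (-sqrt(200), -sqrt(200)), (sqrt(200), -sqrt(200)), (-sqrt(200), sqrt(200))
  y = x:  xy = x^2 = 200  at (sqrt(200), sqrt(200)) and (-sqrt(200), -sqrt(200))
  y = -x: xy = -x^2 = -200 at (sqrt(200), -sqrt(200)) and (-sqrt(200), sqrt(200))
Maximum xy = 200 at (sqrt(200), sqrt(200)) and (-sqrt(200), -sqrt(200))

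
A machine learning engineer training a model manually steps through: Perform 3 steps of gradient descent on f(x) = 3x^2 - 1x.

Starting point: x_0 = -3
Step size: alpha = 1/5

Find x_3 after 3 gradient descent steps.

f(x) = 3x^2 - 1x, f'(x) = 6x + (-1)
Step 1: f'(-3) = -19, x_1 = -3 - 1/5 * -19 = 4/5
Step 2: f'(4/5) = 19/5, x_2 = 4/5 - 1/5 * 19/5 = 1/25
Step 3: f'(1/25) = -19/25, x_3 = 1/25 - 1/5 * -19/25 = 24/125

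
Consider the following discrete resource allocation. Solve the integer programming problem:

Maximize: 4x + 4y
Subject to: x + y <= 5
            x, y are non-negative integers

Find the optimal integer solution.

Objective: 4x + 4y, constraint: x + y <= 5
Coefficient of x is 4 >= coefficient of y is 4, so allocate the entire budget to x.
Optimal: x = 5, y = 0, value = 20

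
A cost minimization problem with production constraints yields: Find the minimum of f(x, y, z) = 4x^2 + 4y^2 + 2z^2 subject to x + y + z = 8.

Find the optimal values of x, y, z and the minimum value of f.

Using Lagrange multipliers on f = 4x^2 + 4y^2 + 2z^2 with constraint x + y + z = 8:
Conditions: 2*4*x = lambda, 2*4*y = lambda, 2*2*z = lambda
So x = lambda/8, y = lambda/8, z = lambda/4
Substituting into constraint: lambda * (1/2) = 8
lambda = 16
x = 2, y = 2, z = 4
Minimum value = 64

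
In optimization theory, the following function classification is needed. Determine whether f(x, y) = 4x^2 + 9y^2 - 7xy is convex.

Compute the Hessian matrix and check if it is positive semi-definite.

f(x,y) = 4x^2 + 9y^2 - 7xy
Hessian H = [[8, -7], [-7, 18]]
trace(H) = 26, det(H) = 95
Eigenvalues: (26 +/- sqrt(296)) / 2 = 21.6, 4.398
Since both eigenvalues > 0, f is convex.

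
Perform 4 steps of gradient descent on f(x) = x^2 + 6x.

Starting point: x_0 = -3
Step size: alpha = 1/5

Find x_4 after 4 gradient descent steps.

f(x) = x^2 + 6x, f'(x) = 2x + (6)
Step 1: f'(-3) = 0, x_1 = -3 - 1/5 * 0 = -3
Step 2: f'(-3) = 0, x_2 = -3 - 1/5 * 0 = -3
Step 3: f'(-3) = 0, x_3 = -3 - 1/5 * 0 = -3
Step 4: f'(-3) = 0, x_4 = -3 - 1/5 * 0 = -3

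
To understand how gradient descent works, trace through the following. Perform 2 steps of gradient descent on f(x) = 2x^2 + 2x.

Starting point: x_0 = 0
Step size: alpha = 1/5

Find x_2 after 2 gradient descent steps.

f(x) = 2x^2 + 2x, f'(x) = 4x + (2)
Step 1: f'(0) = 2, x_1 = 0 - 1/5 * 2 = -2/5
Step 2: f'(-2/5) = 2/5, x_2 = -2/5 - 1/5 * 2/5 = -12/25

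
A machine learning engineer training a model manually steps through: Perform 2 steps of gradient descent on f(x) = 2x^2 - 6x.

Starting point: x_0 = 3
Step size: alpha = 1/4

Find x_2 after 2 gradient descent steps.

f(x) = 2x^2 - 6x, f'(x) = 4x + (-6)
Step 1: f'(3) = 6, x_1 = 3 - 1/4 * 6 = 3/2
Step 2: f'(3/2) = 0, x_2 = 3/2 - 1/4 * 0 = 3/2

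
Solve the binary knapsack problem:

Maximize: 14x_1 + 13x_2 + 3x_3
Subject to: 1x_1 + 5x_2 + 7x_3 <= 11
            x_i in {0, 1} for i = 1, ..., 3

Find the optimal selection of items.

Items: item 1 (v=14, w=1), item 2 (v=13, w=5), item 3 (v=3, w=7)
Capacity: 11
Checking all 8 subsets (w = total weight, v = total value):
  {}: w = 0, v = 0
  {1}: w = 1, v = 14
  {2}: w = 5, v = 13
  {3}: w = 7, v = 3
  {1, 2}: w = 6, v = 27
  {1, 3}: w = 8, v = 17
  {2, 3}: w = 12 > 11, infeasible
  {1, 2, 3}: w = 13 > 11, infeasible
Best feasible subset: items [1, 2]
Total weight: 6 <= 11, total value: 27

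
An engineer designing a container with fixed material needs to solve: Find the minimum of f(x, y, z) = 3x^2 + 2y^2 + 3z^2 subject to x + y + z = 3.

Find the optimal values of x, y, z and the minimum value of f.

Using Lagrange multipliers on f = 3x^2 + 2y^2 + 3z^2 with constraint x + y + z = 3:
Conditions: 2*3*x = lambda, 2*2*y = lambda, 2*3*z = lambda
So x = lambda/6, y = lambda/4, z = lambda/6
Substituting into constraint: lambda * (7/12) = 3
lambda = 36/7
x = 6/7, y = 9/7, z = 6/7
Minimum value = 54/7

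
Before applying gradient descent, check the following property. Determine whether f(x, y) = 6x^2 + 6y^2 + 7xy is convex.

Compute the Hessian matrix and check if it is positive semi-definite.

f(x,y) = 6x^2 + 6y^2 + 7xy
Hessian H = [[12, 7], [7, 12]]
trace(H) = 24, det(H) = 95
Eigenvalues: (24 +/- sqrt(196)) / 2 = 19, 5
Since both eigenvalues > 0, f is convex.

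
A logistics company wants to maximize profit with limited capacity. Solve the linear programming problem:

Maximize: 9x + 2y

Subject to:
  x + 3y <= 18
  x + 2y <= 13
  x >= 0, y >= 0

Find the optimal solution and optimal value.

Feasible vertices: (0, 0), (0, 6), (3, 5), (13, 0)
Objective 9x + 2y at each:
  (0, 0): 0
  (0, 6): 12
  (3, 5): 37
  (13, 0): 117
Maximum is 117 at (13, 0).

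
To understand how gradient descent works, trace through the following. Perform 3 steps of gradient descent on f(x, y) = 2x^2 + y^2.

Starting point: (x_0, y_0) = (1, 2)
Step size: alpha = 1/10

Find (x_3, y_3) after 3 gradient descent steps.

f(x,y) = 2x^2 + y^2
grad_x = 4x + 0y, grad_y = 2y + 0x
Step 1: grad = (4, 4), (3/5, 8/5)
Step 2: grad = (12/5, 16/5), (9/25, 32/25)
Step 3: grad = (36/25, 64/25), (27/125, 128/125)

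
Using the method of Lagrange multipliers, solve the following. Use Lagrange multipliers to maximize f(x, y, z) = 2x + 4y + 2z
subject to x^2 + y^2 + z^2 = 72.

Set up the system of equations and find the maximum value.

Lagrange conditions: 2 = 2*lambda*x, 4 = 2*lambda*y, 2 = 2*lambda*z
So x:2 = y:4 = z:2, i.e. x = 2t, y = 4t, z = 2t
Constraint: t^2*(2^2 + 4^2 + 2^2) = 72
  t^2 * 24 = 72  =>  t = sqrt(3)
Maximum = 2*2t + 4*4t + 2*2t = 24*sqrt(3) = sqrt(1728)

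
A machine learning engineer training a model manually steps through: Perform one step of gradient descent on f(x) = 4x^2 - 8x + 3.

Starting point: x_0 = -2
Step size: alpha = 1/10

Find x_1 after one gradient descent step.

f(x) = 4x^2 - 8x + 3
f'(x) = 8x - 8
f'(-2) = 8*-2 + (-8) = -24
x_1 = x_0 - alpha * f'(x_0) = -2 - 1/10 * -24 = 2/5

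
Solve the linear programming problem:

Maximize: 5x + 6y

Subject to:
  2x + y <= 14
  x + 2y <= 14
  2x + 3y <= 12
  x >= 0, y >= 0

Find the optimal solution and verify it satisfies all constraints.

Feasible vertices: (0, 0), (0, 4), (6, 0)
Objective 5x + 6y at each vertex:
  (0, 0): 0
  (0, 4): 24
  (6, 0): 30
Maximum is 30 at (6, 0).
Verify constraints at (x, y) = (6, 0):
  2*6 + 1*0 = 12 <= 14
  1*6 + 2*0 = 6 <= 14
  2*6 + 3*0 = 12 <= 12 (active)
  x = 6 >= 0, y = 0 >= 0. All constraints satisfied.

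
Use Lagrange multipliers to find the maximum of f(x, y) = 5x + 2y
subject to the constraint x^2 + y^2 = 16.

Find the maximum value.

Set up Lagrange conditions: grad f = lambda * grad g
  5 = 2*lambda*x
  2 = 2*lambda*y
From these: x/y = 5/2, so x = 5t, y = 2t for some t.
Substitute into constraint: (5t)^2 + (2t)^2 = 16
  t^2 * 29 = 16
  t = sqrt(16/29)
Maximum = 5*x + 2*y = (5^2 + 2^2)*t = 29 * sqrt(16/29) = sqrt(464)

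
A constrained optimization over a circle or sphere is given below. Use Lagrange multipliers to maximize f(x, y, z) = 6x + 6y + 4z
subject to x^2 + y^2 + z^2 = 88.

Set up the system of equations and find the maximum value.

Lagrange conditions: 6 = 2*lambda*x, 6 = 2*lambda*y, 4 = 2*lambda*z
So x:6 = y:6 = z:4, i.e. x = 6t, y = 6t, z = 4t
Constraint: t^2*(6^2 + 6^2 + 4^2) = 88
  t^2 * 88 = 88  =>  t = sqrt(1)
Maximum = 6*6t + 6*6t + 4*4t = 88*sqrt(1) = 88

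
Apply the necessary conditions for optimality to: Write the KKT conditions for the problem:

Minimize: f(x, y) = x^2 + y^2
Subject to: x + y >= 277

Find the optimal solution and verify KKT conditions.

KKT conditions for min x^2 + y^2 s.t. x + y >= 277:
Stationarity: 2x = mu, 2y = mu
So x = y = mu/2.
Complementary slackness: mu*(x + y - 277) = 0
Primal feasibility: x + y >= 277; dual feasibility: mu >= 0
If mu = 0 then x = y = 0, but 0 + 0 < 277 is infeasible, so the constraint is active.
Constraint active: x + y = 2*(mu/2) = 277 => mu = 277
x = y = 277/2, f = 76729/2
Verify: stationarity 2*(277/2) = 277 = mu; primal 277/2 + 277/2 = 277 >= 277; dual mu = 277 >= 0; complementary slackness 277*(277 - 277) = 0. All KKT conditions hold.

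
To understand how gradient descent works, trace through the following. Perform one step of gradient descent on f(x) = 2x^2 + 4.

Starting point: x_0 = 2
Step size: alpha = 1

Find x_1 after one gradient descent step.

f(x) = 2x^2 + 4
f'(x) = 4x + 0
f'(2) = 4*2 + (0) = 8
x_1 = x_0 - alpha * f'(x_0) = 2 - 1 * 8 = -6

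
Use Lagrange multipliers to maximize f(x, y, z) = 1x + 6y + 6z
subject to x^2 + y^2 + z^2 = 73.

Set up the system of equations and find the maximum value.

Lagrange conditions: 1 = 2*lambda*x, 6 = 2*lambda*y, 6 = 2*lambda*z
So x:1 = y:6 = z:6, i.e. x = 1t, y = 6t, z = 6t
Constraint: t^2*(1^2 + 6^2 + 6^2) = 73
  t^2 * 73 = 73  =>  t = sqrt(1)
Maximum = 1*1t + 6*6t + 6*6t = 73*sqrt(1) = 73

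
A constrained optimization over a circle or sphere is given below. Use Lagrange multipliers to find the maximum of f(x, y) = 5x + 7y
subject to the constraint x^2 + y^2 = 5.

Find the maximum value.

Set up Lagrange conditions: grad f = lambda * grad g
  5 = 2*lambda*x
  7 = 2*lambda*y
From these: x/y = 5/7, so x = 5t, y = 7t for some t.
Substitute into constraint: (5t)^2 + (7t)^2 = 5
  t^2 * 74 = 5
  t = sqrt(5/74)
Maximum = 5*x + 7*y = (5^2 + 7^2)*t = 74 * sqrt(5/74) = sqrt(370)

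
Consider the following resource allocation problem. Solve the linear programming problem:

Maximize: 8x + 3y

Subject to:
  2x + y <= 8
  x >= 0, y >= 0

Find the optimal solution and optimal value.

The feasible region has vertices at [(0, 0), (4, 0), (0, 8)].
Checking objective 8x + 3y at each vertex:
  (0, 0): 8*0 + 3*0 = 0
  (4, 0): 8*4 + 3*0 = 32
  (0, 8): 8*0 + 3*8 = 24
Maximum is 32 at (4, 0).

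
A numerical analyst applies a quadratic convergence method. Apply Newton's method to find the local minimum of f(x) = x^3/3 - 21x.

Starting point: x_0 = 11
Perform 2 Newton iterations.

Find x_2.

f(x) = x^3/3 - 21x
f'(x) = x^2 - 21, f''(x) = 2x
Newton update: x_{n+1} = x_n - (x_n^2 - 21)/(2*x_n)
Step 1: x_0 = 11, f'=100, f''=22, x_1 = 71/11
Step 2: x_1 = 71/11, f'=2500/121, f''=142/11, x_2 = 3791/781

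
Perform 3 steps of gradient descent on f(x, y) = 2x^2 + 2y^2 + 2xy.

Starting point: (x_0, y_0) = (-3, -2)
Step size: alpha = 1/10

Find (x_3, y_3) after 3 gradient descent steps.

f(x,y) = 2x^2 + 2y^2 + 2xy
grad_x = 4x + 2y, grad_y = 4y + 2x
Step 1: grad = (-16, -14), (-7/5, -3/5)
Step 2: grad = (-34/5, -26/5), (-18/25, -2/25)
Step 3: grad = (-76/25, -44/25), (-52/125, 12/125)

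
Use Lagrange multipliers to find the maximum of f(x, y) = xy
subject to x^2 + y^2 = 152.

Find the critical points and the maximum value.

Lagrange conditions: y = 2*lambda*x and x = 2*lambda*y
If x = 0 then y = 0, violating the constraint, so x, y != 0.
Dividing: y/x = x/y => x^2 = y^2 => y = x or y = -x
Constraint: 2x^2 = 152 => x^2 = 76 => x = +/-sqrt(76)
Critical points: (sqrt(76), sqrt(76)), (-sqrt(76), -sqrt(76)), (sqrt(76), -sqrt(76)), (-sqrt(76), sqrt(76))
  y = x:  xy = x^2 = 76  at (sqrt(76), sqrt(76)) and (-sqrt(76), -sqrt(76))
  y = -x: xy = -x^2 = -76 at (sqrt(76), -sqrt(76)) and (-sqrt(76), sqrt(76))
Maximum xy = 76 at (sqrt(76), sqrt(76)) and (-sqrt(76), -sqrt(76))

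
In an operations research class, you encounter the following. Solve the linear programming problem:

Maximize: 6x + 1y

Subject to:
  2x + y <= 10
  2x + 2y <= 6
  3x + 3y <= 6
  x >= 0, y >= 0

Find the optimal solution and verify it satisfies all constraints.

Feasible vertices: (0, 0), (0, 2), (2, 0)
Objective 6x + 1y at each vertex:
  (0, 0): 0
  (0, 2): 2
  (2, 0): 12
Maximum is 12 at (2, 0).
Verify constraints at (x, y) = (2, 0):
  2*2 + 1*0 = 4 <= 10
  2*2 + 2*0 = 4 <= 6
  3*2 + 3*0 = 6 <= 6 (active)
  x = 2 >= 0, y = 0 >= 0. All constraints satisfied.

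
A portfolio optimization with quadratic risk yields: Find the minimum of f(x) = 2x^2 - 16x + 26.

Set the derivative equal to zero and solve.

f(x) = 2x^2 - 16x + 26
f'(x) = 4x + (-16) = 0
x = 16/4 = 4
f(4) = -6
Since f''(x) = 4 > 0, this is a minimum.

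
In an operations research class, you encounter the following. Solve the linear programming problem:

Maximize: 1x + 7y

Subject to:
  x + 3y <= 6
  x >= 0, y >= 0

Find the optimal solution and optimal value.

The feasible region has vertices at [(0, 0), (6, 0), (0, 2)].
Checking objective 1x + 7y at each vertex:
  (0, 0): 1*0 + 7*0 = 0
  (6, 0): 1*6 + 7*0 = 6
  (0, 2): 1*0 + 7*2 = 14
Maximum is 14 at (0, 2).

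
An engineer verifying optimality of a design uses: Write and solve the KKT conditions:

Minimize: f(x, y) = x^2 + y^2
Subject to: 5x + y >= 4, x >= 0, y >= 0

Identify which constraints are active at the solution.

KKT conditions for min x^2 + y^2 s.t. 5x + 1y >= 4, x >= 0, y >= 0:
Stationarity: 2x = mu*5 + mu_x, 2y = mu*1 + mu_y, with mu, mu_x, mu_y >= 0
Complementary slackness: mu*(5x + y - 4) = 0, mu_x*x = 0, mu_y*y = 0
(0, 0) is infeasible (5*0 + 1*0 < 4), so if mu = 0 stationarity would force x = mu_x/2 >= 0, y = mu_y/2 >= 0 with mu_x*x = mu_y*y = 0, i.e. x = y = 0: contradiction. Hence mu > 0 and 5x + y = 4 is active.
Try x > 0, y > 0 (so mu_x = mu_y = 0): x = 5*mu/2, y = 1*mu/2
Substitute: 5*(5*mu/2) + 1*(1*mu/2) = 4
  mu*26/2 = 4 => mu = 4/13
x* = 10/13 > 0, y* = 2/13 > 0, consistent with mu_x = mu_y = 0.
f is convex and the constraints are linear, so this KKT point is the global minimum.
f* = 8/13
Active constraints: 5x + y >= 4 (holds with equality, mu = 4/13 > 0); x >= 0 and y >= 0 are inactive (mu_x = mu_y = 0).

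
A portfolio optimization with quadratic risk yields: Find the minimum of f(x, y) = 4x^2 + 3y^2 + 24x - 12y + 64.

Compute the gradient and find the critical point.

f(x,y) = 4x^2 + 3y^2 + 24x - 12y + 64
df/dx = 8x + (24) = 0  =>  x = -3
df/dy = 6y + (-12) = 0  =>  y = 2
f(-3, 2) = 4*(-3)^2 + 3*(2)^2 + 24*(-3) + -12*(2) + 64 = 16
Hessian is diagonal with entries 8, 6 > 0, so this is a minimum.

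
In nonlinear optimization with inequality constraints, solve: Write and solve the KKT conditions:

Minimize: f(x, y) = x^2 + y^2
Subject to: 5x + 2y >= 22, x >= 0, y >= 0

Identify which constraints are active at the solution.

KKT conditions for min x^2 + y^2 s.t. 5x + 2y >= 22, x >= 0, y >= 0:
Stationarity: 2x = mu*5 + mu_x, 2y = mu*2 + mu_y, with mu, mu_x, mu_y >= 0
Complementary slackness: mu*(5x + 2y - 22) = 0, mu_x*x = 0, mu_y*y = 0
(0, 0) is infeasible (5*0 + 2*0 < 22), so if mu = 0 stationarity would force x = mu_x/2 >= 0, y = mu_y/2 >= 0 with mu_x*x = mu_y*y = 0, i.e. x = y = 0: contradiction. Hence mu > 0 and 5x + 2y = 22 is active.
Try x > 0, y > 0 (so mu_x = mu_y = 0): x = 5*mu/2, y = 2*mu/2
Substitute: 5*(5*mu/2) + 2*(2*mu/2) = 22
  mu*29/2 = 22 => mu = 44/29
x* = 110/29 > 0, y* = 44/29 > 0, consistent with mu_x = mu_y = 0.
f is convex and the constraints are linear, so this KKT point is the global minimum.
f* = 484/29
Active constraints: 5x + 2y >= 22 (holds with equality, mu = 44/29 > 0); x >= 0 and y >= 0 are inactive (mu_x = mu_y = 0).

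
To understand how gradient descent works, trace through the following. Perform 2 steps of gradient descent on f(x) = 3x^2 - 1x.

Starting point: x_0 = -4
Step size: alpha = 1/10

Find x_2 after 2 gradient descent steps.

f(x) = 3x^2 - 1x, f'(x) = 6x + (-1)
Step 1: f'(-4) = -25, x_1 = -4 - 1/10 * -25 = -3/2
Step 2: f'(-3/2) = -10, x_2 = -3/2 - 1/10 * -10 = -1/2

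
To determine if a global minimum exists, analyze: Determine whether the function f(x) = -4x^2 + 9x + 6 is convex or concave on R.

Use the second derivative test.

f(x) = -4x^2 + 9x + 6
f'(x) = -8x + 9
f''(x) = -8
Since f''(x) = -8 < 0 for all x, f is concave on R.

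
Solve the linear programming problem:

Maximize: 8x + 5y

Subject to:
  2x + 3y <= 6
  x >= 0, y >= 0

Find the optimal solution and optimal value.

The feasible region has vertices at [(0, 0), (3, 0), (0, 2)].
Checking objective 8x + 5y at each vertex:
  (0, 0): 8*0 + 5*0 = 0
  (3, 0): 8*3 + 5*0 = 24
  (0, 2): 8*0 + 5*2 = 10
Maximum is 24 at (3, 0).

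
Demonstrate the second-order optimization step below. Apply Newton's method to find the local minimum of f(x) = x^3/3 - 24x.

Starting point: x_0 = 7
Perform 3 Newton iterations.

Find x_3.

f(x) = x^3/3 - 24x
f'(x) = x^2 - 24, f''(x) = 2x
Newton update: x_{n+1} = x_n - (x_n^2 - 24)/(2*x_n)
Step 1: x_0 = 7, f'=25, f''=14, x_1 = 73/14
Step 2: x_1 = 73/14, f'=625/196, f''=73/7, x_2 = 10033/2044
Step 3: x_2 = 10033/2044, f'=390625/4177936, f''=10033/1022, x_3 = 200931553/41014904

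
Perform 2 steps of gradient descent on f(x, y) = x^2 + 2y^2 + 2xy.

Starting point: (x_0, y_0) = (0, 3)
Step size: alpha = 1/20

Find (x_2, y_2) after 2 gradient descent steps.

f(x,y) = x^2 + 2y^2 + 2xy
grad_x = 2x + 2y, grad_y = 4y + 2x
Step 1: grad = (6, 12), (-3/10, 12/5)
Step 2: grad = (21/5, 9), (-51/100, 39/20)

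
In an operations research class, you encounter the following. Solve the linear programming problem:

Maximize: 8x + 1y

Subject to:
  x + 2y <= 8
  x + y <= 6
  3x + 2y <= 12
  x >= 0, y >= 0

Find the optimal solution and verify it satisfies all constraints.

Feasible vertices: (0, 0), (0, 4), (2, 3), (4, 0)
Objective 8x + 1y at each vertex:
  (0, 0): 0
  (0, 4): 4
  (2, 3): 19
  (4, 0): 32
Maximum is 32 at (4, 0).
Verify constraints at (x, y) = (4, 0):
  1*4 + 2*0 = 4 <= 8
  1*4 + 1*0 = 4 <= 6
  3*4 + 2*0 = 12 <= 12 (active)
  x = 4 >= 0, y = 0 >= 0. All constraints satisfied.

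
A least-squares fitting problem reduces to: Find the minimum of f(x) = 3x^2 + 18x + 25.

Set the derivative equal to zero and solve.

f(x) = 3x^2 + 18x + 25
f'(x) = 6x + (18) = 0
x = -18/6 = -3
f(-3) = -2
Since f''(x) = 6 > 0, this is a minimum.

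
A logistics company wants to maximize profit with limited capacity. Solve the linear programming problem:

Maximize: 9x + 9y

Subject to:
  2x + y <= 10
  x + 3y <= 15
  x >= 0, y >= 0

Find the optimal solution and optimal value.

Feasible vertices: (0, 0), (0, 5), (3, 4), (5, 0)
Objective 9x + 9y at each:
  (0, 0): 0
  (0, 5): 45
  (3, 4): 63
  (5, 0): 45
Maximum is 63 at (3, 4).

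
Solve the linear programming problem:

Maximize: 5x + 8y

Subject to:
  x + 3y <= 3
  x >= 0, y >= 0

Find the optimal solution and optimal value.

The feasible region has vertices at [(0, 0), (3, 0), (0, 1)].
Checking objective 5x + 8y at each vertex:
  (0, 0): 5*0 + 8*0 = 0
  (3, 0): 5*3 + 8*0 = 15
  (0, 1): 5*0 + 8*1 = 8
Maximum is 15 at (3, 0).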